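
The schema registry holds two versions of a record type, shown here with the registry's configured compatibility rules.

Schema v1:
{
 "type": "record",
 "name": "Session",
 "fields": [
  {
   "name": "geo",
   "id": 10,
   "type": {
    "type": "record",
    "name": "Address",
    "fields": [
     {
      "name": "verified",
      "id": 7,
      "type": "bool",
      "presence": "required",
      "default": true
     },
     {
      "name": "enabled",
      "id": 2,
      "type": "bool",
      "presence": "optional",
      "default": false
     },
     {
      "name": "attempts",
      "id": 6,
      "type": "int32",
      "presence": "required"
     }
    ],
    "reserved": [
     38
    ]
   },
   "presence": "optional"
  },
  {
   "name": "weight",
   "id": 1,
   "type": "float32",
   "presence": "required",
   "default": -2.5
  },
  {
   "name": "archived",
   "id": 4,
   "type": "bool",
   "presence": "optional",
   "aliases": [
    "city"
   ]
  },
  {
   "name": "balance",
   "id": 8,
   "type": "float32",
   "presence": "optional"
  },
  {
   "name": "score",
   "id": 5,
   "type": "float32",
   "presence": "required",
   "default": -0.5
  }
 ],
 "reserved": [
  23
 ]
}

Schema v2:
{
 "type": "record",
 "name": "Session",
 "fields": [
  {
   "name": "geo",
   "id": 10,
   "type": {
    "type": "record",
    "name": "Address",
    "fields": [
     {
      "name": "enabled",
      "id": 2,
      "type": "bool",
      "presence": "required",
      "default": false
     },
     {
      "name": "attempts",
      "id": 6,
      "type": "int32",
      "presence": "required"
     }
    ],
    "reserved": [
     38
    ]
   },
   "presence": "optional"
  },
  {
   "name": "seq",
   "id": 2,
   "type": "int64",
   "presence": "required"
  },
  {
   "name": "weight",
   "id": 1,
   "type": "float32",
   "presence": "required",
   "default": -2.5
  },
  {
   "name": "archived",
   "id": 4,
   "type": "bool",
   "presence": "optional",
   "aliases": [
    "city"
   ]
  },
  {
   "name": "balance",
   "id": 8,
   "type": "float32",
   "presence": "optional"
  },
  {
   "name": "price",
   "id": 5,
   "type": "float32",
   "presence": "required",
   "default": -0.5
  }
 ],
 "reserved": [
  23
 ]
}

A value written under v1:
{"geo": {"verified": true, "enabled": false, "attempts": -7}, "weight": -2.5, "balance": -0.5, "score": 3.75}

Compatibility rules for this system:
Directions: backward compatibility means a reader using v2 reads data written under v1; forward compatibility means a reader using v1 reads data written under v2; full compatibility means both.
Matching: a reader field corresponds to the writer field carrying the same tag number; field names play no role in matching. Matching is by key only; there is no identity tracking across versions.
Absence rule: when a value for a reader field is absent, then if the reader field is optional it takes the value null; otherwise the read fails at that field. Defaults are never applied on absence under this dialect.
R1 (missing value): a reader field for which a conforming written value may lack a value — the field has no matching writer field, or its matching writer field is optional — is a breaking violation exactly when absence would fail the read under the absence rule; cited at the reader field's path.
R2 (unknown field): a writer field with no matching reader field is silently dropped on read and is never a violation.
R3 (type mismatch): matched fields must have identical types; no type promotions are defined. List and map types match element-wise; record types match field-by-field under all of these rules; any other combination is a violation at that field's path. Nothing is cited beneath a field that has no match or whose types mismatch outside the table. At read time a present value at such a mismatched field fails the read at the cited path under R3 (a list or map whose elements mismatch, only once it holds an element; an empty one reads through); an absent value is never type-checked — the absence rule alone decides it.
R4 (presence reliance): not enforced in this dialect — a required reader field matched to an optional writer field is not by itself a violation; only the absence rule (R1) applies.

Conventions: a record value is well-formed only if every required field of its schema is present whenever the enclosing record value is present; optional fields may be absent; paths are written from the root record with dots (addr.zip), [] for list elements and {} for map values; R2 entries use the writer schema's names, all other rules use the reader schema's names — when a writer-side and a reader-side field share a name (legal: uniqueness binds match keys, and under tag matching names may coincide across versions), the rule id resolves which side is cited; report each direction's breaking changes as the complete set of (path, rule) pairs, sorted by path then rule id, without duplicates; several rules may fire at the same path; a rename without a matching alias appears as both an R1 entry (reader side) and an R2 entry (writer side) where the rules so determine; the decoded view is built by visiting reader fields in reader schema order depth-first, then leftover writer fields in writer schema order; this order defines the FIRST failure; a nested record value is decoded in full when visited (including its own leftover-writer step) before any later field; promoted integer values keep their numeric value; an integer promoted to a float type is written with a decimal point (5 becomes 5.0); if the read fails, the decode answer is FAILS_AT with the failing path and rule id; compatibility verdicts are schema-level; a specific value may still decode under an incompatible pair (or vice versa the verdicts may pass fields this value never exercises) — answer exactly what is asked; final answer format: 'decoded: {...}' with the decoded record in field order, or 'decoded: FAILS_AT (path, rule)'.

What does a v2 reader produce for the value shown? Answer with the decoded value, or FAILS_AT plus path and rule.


decoded: FAILS_AT (seq, R1)

arrows below run writer -> reader for Session
decoding the Session value with the v2 reader:
  geo.enabled := false
  geo.attempts := -7
  writer geo.verified: no reader field; dropped
  read fails at seq under R1 (no fill)
  => FAILS_AT (seq, R1)
checking off the Session differences that do not matter here:
  removed field verified from record Address -> schema-level compatibility only; this Session value's decode is unchanged
  renamed field score to price in record Session -> triggers nothing under the printed rules; the Session answer is the same either way
  field enabled in record Address: optional changed to required -> schema-level compatibility only; this Session value's decode is unchanged


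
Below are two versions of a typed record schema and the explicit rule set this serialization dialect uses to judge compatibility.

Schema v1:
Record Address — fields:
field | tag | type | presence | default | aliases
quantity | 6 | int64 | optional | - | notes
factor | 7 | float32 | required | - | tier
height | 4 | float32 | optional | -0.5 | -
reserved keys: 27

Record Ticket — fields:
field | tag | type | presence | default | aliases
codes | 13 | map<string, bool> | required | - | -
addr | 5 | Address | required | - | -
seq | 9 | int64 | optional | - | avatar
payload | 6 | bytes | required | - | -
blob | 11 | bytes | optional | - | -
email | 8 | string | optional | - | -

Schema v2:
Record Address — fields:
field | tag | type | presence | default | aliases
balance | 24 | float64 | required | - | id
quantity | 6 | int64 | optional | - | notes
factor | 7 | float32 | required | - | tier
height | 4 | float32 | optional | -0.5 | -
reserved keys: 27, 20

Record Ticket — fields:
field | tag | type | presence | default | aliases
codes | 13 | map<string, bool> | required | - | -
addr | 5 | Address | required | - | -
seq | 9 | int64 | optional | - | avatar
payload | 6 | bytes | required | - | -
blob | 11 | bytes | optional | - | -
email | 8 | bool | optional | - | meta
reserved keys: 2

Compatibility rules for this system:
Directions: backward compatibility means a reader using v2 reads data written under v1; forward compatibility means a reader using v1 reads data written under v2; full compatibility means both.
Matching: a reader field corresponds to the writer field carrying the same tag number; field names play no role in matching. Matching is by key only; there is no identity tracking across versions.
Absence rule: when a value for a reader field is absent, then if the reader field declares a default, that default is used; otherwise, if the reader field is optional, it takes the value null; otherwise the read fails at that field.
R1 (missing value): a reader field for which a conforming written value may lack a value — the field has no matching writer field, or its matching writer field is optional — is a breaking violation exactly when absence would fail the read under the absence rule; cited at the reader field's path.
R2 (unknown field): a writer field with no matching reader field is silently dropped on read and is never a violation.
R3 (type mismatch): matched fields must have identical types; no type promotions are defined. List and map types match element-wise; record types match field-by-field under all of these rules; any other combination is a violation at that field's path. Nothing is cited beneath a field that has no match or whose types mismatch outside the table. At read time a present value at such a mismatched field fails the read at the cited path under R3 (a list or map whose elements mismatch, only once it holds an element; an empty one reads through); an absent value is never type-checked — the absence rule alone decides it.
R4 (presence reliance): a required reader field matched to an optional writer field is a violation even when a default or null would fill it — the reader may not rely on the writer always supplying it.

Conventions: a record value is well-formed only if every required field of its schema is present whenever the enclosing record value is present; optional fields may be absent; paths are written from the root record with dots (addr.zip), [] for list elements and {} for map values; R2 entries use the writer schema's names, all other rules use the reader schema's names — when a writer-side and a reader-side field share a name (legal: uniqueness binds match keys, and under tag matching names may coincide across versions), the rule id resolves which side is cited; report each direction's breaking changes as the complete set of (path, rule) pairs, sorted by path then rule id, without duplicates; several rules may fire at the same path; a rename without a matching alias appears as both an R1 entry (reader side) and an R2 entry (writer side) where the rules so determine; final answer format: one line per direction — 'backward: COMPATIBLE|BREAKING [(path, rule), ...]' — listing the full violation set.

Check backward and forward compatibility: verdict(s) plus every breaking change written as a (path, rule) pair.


the writer's type comes first in each Ticket pair
backward on Ticket — v2 reading data written by v1:
  writer required, map<string, bool> -> map<string, bool>: reader codes maps from writer codes
  writer required, Address -> Address: reader addr maps from writer addr
  writer optional, int64 -> int64: reader seq maps from writer seq
  writer required, bytes -> bytes: reader payload maps from writer payload
  writer optional, bytes -> bytes: reader blob maps from writer blob
  writer optional, string -> bool: reader email maps from writer email
  addr.balance has no writer counterpart
  writer optional, int64 -> int64: reader addr.quantity maps from writer addr.quantity
  writer required, float32 -> float32: reader addr.factor maps from writer addr.factor
  writer optional, float32 -> float32: reader addr.height maps from writer addr.height
  rule R1 violated at addr.balance
  rule R3 violated at email
  => backward: BREAKING (2)
forward on Ticket — v1 reading data written by v2:
  writer required, map<string, bool> -> map<string, bool>: reader codes maps from writer codes
  writer required, Address -> Address: reader addr maps from writer addr
  writer optional, int64 -> int64: reader seq maps from writer seq
  writer required, bytes -> bytes: reader payload maps from writer payload
  writer optional, bytes -> bytes: reader blob maps from writer blob
  writer optional, bool -> string: reader email maps from writer email
  writer optional, int64 -> int64: reader addr.quantity maps from writer addr.quantity
  writer required, float32 -> float32: reader addr.factor maps from writer addr.factor
  writer optional, float32 -> float32: reader addr.height maps from writer addr.height
  writer addr.balance: unknown to reader
  rule R3 violated at email
  => forward: BREAKING (1)

backward: BREAKING [(addr.balance, R1), (email, R3)]; forward: BREAKING [(email, R3)]


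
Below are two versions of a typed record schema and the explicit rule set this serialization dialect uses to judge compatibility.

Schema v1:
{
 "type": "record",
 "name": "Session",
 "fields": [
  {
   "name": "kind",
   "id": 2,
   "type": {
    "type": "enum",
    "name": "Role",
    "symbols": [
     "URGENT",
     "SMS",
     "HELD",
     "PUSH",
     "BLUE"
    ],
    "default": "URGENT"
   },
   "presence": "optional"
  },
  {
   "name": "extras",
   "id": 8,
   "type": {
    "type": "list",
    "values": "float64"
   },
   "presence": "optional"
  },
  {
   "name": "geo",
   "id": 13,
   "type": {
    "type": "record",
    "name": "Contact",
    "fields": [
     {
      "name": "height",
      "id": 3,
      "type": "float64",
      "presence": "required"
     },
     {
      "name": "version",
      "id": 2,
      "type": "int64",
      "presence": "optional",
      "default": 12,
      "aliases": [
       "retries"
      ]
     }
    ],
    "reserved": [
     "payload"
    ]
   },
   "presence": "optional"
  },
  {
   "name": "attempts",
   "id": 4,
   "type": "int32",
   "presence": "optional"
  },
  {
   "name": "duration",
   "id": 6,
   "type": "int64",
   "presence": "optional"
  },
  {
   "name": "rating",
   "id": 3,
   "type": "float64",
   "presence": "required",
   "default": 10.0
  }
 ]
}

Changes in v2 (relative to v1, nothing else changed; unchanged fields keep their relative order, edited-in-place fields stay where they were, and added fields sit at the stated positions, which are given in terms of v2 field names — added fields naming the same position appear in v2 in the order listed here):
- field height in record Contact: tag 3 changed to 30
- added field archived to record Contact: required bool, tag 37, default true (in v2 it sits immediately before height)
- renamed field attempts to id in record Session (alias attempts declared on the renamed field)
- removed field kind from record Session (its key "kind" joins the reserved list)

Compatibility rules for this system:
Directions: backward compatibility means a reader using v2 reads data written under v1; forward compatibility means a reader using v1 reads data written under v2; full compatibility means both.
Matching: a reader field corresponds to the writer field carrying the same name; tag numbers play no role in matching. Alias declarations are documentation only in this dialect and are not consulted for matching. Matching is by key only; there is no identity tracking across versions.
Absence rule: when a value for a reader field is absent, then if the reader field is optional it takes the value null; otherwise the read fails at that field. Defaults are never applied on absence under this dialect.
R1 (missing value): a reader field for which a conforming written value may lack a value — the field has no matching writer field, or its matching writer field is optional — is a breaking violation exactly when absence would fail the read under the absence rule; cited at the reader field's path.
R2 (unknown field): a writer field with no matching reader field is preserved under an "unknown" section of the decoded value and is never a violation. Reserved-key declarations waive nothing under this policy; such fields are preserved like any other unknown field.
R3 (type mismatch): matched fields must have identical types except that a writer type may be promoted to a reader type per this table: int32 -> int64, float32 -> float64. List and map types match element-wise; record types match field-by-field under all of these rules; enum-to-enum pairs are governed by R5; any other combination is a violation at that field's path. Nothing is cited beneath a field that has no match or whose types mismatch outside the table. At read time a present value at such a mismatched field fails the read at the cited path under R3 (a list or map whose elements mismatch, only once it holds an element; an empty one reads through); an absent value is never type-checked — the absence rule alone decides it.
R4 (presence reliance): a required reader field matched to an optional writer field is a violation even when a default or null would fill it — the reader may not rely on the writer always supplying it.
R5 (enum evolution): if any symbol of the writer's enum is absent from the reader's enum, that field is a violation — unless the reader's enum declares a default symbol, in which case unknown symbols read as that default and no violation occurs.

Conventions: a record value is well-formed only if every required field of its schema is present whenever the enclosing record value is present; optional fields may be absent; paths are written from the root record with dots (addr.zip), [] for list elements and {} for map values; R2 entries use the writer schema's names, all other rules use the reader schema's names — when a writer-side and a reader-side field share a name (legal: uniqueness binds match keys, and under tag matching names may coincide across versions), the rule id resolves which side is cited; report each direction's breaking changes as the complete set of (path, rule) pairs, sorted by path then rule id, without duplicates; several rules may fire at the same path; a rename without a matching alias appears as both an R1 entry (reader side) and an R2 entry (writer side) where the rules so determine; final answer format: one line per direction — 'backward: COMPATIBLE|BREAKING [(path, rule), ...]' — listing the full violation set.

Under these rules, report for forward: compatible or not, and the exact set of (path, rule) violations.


each type pair in Session: writer, then reader
checking forward for Session: reader v1 against writer v2:
  kind: no writer-side match
  writer optional, list<float64> -> list<float64>: reader extras maps from writer extras
  writer optional, Contact -> Contact: reader geo maps from writer geo
  attempts: no writer-side match
  writer optional, int64 -> int64: reader duration maps from writer duration
  writer required, float64 -> float64: reader rating maps from writer rating
  leftover writer field: id
  writer required, float64 -> float64: reader geo.height maps from writer geo.height
  writer optional, int64 -> int64: reader geo.version maps from writer geo.version
  leftover writer field: geo.archived
  => forward verdict for Session: COMPATIBLE, no violations
diffs on Session not affecting the asked answer:
  field height in record Contact: tag 3 changed to 30 -> triggers nothing under Session's printed rules — same verdict
  added field archived to record Contact: required bool, tag 37, default true (in v2 it sits immediately before height) -> its effect on Session is confined to the backward direction, not asked
  renamed field attempts to id in record Session (alias attempts declared on the renamed field) -> triggers nothing under Session's printed rules — same verdict
  removed field kind from record Session (its key "kind" joins the reserved list) -> triggers nothing under Session's printed rules — same verdict

forward: COMPATIBLE []


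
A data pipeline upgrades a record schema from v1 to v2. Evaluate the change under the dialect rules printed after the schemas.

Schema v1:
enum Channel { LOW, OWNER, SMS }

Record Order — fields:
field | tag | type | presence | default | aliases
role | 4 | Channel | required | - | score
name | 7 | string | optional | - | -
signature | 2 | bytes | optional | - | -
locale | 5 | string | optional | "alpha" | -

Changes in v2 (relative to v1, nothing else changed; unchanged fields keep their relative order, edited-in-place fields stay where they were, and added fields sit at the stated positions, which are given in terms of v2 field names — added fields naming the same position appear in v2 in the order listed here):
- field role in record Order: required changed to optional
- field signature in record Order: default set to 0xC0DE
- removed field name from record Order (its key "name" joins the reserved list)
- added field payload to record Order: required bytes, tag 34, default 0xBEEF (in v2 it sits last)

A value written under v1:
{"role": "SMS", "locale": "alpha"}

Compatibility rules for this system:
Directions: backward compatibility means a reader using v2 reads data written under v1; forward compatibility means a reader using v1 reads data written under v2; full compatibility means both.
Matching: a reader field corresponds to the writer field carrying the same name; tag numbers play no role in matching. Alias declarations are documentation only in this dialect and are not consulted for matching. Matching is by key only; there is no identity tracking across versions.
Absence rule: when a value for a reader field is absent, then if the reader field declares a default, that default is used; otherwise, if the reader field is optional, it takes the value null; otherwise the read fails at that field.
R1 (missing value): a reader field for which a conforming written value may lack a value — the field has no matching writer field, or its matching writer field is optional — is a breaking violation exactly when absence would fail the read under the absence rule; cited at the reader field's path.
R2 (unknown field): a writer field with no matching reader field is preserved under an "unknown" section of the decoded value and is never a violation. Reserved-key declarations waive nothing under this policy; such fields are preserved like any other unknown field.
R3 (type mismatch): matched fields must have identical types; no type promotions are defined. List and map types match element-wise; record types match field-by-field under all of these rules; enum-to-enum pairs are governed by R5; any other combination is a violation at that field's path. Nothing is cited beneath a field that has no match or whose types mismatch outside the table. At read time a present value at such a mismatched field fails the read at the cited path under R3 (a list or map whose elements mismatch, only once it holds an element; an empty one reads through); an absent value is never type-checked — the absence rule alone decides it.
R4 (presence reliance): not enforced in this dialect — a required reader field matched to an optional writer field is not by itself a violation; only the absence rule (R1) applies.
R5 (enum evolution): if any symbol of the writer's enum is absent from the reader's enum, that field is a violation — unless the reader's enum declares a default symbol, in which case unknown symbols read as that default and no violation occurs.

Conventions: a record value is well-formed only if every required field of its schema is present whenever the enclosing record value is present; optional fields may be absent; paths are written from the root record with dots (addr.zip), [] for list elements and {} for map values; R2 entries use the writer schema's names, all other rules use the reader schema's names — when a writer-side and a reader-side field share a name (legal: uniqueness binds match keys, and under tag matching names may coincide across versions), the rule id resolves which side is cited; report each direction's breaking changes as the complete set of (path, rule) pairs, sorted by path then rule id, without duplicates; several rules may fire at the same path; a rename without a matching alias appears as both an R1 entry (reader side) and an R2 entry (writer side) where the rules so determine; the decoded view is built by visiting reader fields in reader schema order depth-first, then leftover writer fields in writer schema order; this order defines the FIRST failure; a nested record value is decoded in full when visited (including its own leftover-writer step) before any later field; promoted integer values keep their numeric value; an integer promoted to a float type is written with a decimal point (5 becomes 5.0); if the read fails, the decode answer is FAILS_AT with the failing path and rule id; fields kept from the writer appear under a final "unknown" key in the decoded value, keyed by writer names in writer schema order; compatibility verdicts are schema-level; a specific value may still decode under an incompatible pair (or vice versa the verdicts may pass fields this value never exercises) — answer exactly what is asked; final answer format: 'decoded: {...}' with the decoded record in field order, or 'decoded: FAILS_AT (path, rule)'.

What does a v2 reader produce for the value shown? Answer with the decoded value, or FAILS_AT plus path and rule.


decoded: {"role": "SMS", "signature": 0xC0DE, "locale": "alpha", "payload": 0xBEEF}

arrows below run writer -> reader for Order
decode (reader v2):
  role := "SMS"
  signature := 0xC0DE (no value, default fills)
  locale := "alpha"
  payload := 0xBEEF (no value, default fills)
  => decoded: {"role": "SMS", "signature": 0xC0DE, "locale": "alpha", "payload": 0xBEEF}
ruling out the remaining Order differences:
  field role in record Order: required changed to optional -> affects the rule determinations only; this particular Order value decodes identically


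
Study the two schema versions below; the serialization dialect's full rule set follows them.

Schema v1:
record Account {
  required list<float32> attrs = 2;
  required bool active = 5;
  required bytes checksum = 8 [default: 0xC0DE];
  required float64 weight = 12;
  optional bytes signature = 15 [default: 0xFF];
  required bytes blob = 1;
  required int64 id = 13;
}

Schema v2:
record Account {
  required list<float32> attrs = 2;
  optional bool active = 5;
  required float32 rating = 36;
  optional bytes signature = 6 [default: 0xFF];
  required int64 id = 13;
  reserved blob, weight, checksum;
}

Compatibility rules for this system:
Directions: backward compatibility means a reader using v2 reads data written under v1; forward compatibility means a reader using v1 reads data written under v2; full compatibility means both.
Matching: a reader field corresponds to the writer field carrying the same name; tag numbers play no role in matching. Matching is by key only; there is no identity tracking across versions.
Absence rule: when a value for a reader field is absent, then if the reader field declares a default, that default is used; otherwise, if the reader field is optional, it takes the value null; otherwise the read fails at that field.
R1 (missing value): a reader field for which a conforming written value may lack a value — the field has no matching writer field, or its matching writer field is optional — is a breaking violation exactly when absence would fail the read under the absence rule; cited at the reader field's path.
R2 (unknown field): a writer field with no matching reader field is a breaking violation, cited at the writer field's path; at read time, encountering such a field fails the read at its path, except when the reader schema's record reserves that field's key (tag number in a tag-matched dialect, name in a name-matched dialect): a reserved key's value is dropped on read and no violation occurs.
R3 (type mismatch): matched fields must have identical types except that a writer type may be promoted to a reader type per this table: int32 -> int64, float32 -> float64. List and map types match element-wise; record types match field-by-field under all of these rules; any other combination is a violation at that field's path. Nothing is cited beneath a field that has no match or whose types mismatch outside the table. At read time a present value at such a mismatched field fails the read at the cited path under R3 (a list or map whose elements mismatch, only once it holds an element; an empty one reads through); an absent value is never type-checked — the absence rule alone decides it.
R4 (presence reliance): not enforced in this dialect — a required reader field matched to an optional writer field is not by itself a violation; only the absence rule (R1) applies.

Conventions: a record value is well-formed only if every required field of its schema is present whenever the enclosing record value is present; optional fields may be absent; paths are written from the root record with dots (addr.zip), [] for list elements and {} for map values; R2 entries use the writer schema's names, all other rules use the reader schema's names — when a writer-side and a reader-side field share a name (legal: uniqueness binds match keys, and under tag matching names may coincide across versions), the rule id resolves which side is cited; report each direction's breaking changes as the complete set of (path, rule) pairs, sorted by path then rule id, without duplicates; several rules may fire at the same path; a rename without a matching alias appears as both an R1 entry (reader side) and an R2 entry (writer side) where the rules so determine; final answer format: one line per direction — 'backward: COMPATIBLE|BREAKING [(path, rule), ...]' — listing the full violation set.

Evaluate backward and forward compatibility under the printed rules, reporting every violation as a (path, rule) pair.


arrows below run writer -> reader for Account
backward for Account (reader v2, writer v1):
  writer required, list<float32> -> list<float32>: reader attrs maps from writer attrs
  writer required, bool -> bool: reader active maps from writer active
  no writer field matches reader rating
  writer optional, bytes -> bytes: reader signature maps from writer signature
  writer required, int64 -> int64: reader id maps from writer id
  leftover writer field: checksum
  leftover writer field: weight
  leftover writer field: blob
  rule R1 violated at rating
  => 1 violation(s): backward is BREAKING for Account
forward for Account (reader v1, writer v2):
  writer required, list<float32> -> list<float32>: reader attrs maps from writer attrs
  writer optional, bool -> bool: reader active maps from writer active
  no writer field matches reader checksum
  no writer field matches reader weight
  writer optional, bytes -> bytes: reader signature maps from writer signature
  no writer field matches reader blob
  writer required, int64 -> int64: reader id maps from writer id
  leftover writer field: rating
  rule R1 violated at active
  rule R1 violated at blob
  rule R2 violated at rating
  rule R1 violated at weight
  => 4 violation(s): forward is BREAKING for Account

backward: BREAKING [(rating, R1)]; forward: BREAKING [(active, R1), (blob, R1), (rating, R2), (weight, R1)]


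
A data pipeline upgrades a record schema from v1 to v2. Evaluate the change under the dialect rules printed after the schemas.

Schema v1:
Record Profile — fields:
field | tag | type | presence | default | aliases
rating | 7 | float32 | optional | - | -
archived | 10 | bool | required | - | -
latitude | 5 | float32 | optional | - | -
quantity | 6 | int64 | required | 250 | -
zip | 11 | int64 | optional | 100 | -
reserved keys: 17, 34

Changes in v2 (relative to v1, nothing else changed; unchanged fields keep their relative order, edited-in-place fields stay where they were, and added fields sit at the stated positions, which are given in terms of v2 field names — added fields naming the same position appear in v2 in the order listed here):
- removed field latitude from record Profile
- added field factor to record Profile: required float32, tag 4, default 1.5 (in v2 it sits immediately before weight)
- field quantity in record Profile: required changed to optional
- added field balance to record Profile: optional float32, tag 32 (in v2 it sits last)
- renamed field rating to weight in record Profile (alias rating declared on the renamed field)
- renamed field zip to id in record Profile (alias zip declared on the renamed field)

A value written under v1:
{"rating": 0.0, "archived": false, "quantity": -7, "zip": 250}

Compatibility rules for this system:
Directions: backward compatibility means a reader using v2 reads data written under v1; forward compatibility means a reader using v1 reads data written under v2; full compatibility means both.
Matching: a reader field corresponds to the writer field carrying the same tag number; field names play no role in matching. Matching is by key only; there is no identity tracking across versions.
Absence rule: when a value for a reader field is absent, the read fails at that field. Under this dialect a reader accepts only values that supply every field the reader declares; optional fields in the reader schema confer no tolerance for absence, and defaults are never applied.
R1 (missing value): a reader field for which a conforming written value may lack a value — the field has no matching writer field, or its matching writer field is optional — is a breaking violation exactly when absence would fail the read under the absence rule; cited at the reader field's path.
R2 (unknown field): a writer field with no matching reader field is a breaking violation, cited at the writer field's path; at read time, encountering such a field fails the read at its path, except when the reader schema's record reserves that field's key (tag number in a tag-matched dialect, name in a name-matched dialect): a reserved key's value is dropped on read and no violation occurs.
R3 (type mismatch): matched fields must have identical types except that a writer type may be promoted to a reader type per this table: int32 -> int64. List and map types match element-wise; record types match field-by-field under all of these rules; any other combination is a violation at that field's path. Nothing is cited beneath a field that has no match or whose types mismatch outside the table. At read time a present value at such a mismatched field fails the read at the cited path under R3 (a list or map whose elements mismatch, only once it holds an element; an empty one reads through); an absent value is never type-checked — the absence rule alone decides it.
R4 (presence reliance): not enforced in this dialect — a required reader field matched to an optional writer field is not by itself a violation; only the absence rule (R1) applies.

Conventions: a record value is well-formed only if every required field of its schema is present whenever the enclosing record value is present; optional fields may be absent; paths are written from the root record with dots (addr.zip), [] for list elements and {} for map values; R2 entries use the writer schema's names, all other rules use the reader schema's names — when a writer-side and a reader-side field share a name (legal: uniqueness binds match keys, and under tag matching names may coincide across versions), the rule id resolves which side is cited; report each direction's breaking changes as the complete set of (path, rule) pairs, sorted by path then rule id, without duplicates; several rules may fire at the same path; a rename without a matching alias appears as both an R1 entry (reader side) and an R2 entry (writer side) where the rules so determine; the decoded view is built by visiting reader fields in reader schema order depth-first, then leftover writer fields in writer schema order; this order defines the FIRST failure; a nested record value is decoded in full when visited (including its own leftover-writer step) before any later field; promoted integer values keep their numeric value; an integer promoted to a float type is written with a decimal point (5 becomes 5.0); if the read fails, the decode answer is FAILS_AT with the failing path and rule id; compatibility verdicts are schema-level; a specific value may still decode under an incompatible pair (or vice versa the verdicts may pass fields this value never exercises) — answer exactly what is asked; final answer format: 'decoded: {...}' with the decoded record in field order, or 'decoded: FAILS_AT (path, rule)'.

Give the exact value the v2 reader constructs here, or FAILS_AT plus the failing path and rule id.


arrows below run writer -> reader for Profile
decode walk for Profile under reader schema v2:
  read fails at factor under R1 (no fill)
  => FAILS_AT (factor, R1)
the rest of the Profile diff is inert for this question:
  removed field latitude from record Profile -> a verdict-level change on Profile — the shown value reads the same
  field quantity in record Profile: required changed to optional -> a verdict-level change on Profile — the shown value reads the same
  added field balance to record Profile: optional float32, tag 32 (in v2 it sits last) -> a verdict-level change on Profile — the shown value reads the same
  renamed field rating to weight in record Profile (alias rating declared on the renamed field) -> a verdict-level change on Profile — the shown value reads the same
  renamed field zip to id in record Profile (alias zip declared on the renamed field) -> a verdict-level change on Profile — the shown value reads the same

decoded: FAILS_AT (factor, R1)


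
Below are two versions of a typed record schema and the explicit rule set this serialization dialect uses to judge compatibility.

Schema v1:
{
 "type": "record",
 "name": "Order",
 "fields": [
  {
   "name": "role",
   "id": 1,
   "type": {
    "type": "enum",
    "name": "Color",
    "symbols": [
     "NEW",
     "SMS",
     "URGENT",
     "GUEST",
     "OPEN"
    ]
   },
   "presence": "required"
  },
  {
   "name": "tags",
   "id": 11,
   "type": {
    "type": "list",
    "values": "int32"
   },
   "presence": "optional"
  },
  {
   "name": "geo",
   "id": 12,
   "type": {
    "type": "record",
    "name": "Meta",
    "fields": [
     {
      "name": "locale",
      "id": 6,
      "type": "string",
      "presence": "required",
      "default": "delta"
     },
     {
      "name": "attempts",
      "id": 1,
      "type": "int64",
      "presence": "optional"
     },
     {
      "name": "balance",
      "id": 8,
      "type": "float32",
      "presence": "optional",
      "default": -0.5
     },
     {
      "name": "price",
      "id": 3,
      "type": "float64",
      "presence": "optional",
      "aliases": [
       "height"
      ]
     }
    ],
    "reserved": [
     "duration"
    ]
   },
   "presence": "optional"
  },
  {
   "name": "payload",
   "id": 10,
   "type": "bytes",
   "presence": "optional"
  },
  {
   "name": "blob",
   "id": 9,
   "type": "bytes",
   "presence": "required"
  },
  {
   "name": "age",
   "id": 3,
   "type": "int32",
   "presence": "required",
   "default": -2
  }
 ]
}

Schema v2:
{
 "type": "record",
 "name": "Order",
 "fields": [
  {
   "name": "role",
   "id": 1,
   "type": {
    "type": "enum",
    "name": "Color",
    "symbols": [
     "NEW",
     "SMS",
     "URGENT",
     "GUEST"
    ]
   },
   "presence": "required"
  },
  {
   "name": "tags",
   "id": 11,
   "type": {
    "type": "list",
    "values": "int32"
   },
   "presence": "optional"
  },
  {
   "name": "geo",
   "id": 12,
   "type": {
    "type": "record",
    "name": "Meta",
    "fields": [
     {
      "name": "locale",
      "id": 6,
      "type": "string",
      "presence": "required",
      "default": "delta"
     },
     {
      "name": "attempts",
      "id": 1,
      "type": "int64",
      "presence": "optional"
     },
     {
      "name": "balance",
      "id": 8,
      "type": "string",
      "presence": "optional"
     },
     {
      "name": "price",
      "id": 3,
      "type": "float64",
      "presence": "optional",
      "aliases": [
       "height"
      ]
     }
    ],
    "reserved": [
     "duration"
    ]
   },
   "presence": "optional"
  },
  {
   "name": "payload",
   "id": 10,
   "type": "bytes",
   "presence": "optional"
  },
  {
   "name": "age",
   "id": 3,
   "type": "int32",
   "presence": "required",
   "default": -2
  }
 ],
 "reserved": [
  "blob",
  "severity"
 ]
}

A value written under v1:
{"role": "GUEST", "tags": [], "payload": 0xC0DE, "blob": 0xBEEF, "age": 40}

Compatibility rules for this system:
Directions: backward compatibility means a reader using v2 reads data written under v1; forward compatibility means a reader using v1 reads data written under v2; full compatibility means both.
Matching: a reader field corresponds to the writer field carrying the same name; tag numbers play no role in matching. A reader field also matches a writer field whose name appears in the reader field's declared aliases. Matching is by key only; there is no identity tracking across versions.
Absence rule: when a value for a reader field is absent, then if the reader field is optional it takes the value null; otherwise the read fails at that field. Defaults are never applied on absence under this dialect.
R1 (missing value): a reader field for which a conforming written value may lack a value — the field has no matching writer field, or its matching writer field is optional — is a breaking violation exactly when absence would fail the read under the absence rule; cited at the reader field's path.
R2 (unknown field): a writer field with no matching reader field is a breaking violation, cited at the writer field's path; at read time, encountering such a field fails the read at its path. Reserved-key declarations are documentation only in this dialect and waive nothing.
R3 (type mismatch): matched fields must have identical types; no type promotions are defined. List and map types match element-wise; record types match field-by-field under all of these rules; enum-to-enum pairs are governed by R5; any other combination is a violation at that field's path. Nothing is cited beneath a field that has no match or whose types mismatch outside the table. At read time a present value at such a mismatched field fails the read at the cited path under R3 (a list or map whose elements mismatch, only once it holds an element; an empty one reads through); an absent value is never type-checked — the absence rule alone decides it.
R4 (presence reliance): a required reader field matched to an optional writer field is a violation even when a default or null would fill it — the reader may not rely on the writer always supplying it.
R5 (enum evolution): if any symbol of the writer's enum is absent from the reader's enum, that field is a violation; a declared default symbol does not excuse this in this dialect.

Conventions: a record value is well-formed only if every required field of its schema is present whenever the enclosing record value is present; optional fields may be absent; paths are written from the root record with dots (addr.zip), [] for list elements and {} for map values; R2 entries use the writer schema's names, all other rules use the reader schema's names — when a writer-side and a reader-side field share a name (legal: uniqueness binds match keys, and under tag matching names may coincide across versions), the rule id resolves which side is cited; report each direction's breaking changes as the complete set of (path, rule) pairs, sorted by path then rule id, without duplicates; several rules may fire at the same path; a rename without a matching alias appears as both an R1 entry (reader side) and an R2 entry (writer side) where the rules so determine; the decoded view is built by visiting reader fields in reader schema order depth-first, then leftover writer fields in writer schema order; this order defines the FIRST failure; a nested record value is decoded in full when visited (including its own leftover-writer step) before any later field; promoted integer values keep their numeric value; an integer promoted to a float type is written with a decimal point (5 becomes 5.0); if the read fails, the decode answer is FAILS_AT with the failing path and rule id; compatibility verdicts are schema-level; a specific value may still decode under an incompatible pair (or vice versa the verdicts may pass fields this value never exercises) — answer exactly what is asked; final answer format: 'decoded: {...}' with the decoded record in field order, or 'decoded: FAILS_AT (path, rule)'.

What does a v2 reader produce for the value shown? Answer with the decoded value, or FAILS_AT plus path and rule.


decoded: FAILS_AT (blob, R2)

the writer's type comes first in each Order pair
decoding the Order value with the v2 reader:
  role := "GUEST"
  tags := []
  geo := null (not supplied -> null)
  payload := 0xC0DE
  age := 40
  read fails at blob under R2 (unknown field)
  => FAILS_AT (blob, R2)
ruling out the remaining Order differences:
  field balance in record Meta: type float32 changed to string (its default is dropped) -> schema-level compatibility only; this Order value's decode is unchanged
  enum Color (field role in record Order): symbol OPEN removed -> schema-level compatibility only; this Order value's decode is unchanged
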